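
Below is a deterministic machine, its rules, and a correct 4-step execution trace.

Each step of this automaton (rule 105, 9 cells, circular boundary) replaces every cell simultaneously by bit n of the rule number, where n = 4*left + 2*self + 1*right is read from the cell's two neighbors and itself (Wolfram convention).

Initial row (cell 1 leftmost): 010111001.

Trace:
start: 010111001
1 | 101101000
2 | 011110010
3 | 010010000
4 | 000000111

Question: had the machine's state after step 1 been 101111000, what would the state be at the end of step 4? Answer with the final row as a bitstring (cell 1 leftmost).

state after step 1 := 101111000
2 | 011001010
3 | 011000100
4 | 011010001

011010001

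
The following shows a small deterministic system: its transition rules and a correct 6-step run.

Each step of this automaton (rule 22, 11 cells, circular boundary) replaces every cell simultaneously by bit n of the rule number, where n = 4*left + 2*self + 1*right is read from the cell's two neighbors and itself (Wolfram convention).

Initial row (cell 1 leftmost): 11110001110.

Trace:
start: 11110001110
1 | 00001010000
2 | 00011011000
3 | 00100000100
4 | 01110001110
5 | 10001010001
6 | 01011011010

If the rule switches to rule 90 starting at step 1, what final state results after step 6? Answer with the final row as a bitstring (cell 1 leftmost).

(re-executing steps 1..6 under rule 90; state before step 1: 11110001110)
1 | 10011011010
2 | 01111011000
3 | 11001011100
4 | 11110010111
5 | 00011100100
6 | 00110111010

00110111010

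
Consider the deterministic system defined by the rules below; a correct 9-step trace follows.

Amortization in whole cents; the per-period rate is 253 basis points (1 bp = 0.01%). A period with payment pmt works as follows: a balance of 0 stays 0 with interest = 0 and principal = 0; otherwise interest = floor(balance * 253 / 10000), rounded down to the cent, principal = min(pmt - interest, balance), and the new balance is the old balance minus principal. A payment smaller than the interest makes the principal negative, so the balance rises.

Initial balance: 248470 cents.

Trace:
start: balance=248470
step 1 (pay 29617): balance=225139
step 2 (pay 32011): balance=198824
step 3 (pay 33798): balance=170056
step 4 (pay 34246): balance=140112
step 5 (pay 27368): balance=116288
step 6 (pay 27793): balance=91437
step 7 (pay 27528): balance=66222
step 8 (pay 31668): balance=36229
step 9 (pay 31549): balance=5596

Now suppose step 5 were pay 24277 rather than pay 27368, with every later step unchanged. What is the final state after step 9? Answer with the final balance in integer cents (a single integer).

(re-executing from step 5 with the substitution; state before step 5: balance=140112)
step 5 (pay 24277): balance=119379
step 6 (pay 27793): balance=94606
step 7 (pay 27528): balance=69471
step 8 (pay 31668): balance=39560
step 9 (pay 31549): balance=9011

9011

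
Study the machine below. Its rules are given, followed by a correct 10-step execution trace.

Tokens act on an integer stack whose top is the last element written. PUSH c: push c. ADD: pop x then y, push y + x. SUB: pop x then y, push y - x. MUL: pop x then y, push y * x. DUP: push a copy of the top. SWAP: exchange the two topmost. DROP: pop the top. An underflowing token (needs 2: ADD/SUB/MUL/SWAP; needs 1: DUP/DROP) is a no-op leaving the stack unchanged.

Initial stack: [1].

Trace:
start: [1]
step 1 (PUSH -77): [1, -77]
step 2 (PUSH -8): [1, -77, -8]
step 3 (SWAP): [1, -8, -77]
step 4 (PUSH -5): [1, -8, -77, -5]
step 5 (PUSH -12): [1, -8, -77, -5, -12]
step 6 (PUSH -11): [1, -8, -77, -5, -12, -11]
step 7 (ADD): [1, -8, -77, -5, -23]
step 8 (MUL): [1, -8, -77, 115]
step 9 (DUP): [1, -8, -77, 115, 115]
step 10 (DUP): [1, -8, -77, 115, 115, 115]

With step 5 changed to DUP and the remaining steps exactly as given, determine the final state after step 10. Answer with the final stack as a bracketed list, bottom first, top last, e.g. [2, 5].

[1, -8, -77, 80, 80, 80]

(re-executing from step 5 with the substitution; state before step 5: [1, -8, -77, -5])
step 5 (DUP): [1, -8, -77, -5, -5]
step 6 (PUSH -11): [1, -8, -77, -5, -5, -11]
step 7 (ADD): [1, -8, -77, -5, -16]
step 8 (MUL): [1, -8, -77, 80]
step 9 (DUP): [1, -8, -77, 80, 80]
step 10 (DUP): [1, -8, -77, 80, 80, 80]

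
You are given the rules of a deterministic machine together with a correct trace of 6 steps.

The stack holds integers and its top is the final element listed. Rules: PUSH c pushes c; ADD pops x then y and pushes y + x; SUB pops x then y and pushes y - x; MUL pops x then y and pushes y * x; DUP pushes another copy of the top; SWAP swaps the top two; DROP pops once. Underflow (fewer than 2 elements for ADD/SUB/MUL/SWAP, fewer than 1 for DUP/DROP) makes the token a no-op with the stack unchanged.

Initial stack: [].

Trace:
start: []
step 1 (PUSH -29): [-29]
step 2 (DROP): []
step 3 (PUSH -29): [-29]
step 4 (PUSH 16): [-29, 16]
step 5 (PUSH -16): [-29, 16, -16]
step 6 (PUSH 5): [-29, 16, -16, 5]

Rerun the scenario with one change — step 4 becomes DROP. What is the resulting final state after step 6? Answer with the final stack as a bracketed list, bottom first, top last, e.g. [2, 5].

[-16, 5]

(re-executing from step 4 with the substitution; state before step 4: [-29])
step 4 (DROP): []
step 5 (PUSH -16): [-16]
step 6 (PUSH 5): [-16, 5]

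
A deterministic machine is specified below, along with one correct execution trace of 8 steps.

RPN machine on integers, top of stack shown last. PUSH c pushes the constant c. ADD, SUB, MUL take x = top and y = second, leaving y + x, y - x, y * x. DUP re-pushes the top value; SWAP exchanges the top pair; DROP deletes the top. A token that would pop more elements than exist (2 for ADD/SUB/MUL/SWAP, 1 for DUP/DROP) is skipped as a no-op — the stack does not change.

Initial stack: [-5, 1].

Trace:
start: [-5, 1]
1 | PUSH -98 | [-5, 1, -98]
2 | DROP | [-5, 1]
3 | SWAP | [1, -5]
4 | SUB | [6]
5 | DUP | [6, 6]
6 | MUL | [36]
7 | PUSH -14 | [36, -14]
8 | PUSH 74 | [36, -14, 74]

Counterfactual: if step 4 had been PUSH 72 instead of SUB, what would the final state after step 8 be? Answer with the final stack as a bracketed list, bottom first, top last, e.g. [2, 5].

[1, -5, 5184, -14, 74]

(re-executing from step 4 with the substitution; state before step 4: [1, -5])
4 | PUSH 72 | [1, -5, 72]
5 | DUP | [1, -5, 72, 72]
6 | MUL | [1, -5, 5184]
7 | PUSH -14 | [1, -5, 5184, -14]
8 | PUSH 74 | [1, -5, 5184, -14, 74]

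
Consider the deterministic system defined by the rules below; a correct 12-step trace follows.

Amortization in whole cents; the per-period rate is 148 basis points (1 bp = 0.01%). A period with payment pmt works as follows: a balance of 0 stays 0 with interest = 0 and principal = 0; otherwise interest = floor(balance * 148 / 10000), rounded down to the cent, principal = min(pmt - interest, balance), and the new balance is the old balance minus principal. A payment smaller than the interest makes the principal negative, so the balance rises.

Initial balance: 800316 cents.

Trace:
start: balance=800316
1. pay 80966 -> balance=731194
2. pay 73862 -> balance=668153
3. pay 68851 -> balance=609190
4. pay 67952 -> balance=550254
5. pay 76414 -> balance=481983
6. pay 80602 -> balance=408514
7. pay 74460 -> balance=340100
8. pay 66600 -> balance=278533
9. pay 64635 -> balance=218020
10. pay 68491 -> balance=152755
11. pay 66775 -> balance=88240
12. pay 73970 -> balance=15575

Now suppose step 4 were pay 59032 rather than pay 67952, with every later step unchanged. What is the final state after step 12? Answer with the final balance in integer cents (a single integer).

(re-executing from step 4 with the substitution; state before step 4: balance=609190)
4. pay 59032 -> balance=559174
5. pay 76414 -> balance=491035
6. pay 80602 -> balance=417700
7. pay 74460 -> balance=349421
8. pay 66600 -> balance=287992
9. pay 64635 -> balance=227619
10. pay 68491 -> balance=162496
11. pay 66775 -> balance=98125
12. pay 73970 -> balance=25607

25607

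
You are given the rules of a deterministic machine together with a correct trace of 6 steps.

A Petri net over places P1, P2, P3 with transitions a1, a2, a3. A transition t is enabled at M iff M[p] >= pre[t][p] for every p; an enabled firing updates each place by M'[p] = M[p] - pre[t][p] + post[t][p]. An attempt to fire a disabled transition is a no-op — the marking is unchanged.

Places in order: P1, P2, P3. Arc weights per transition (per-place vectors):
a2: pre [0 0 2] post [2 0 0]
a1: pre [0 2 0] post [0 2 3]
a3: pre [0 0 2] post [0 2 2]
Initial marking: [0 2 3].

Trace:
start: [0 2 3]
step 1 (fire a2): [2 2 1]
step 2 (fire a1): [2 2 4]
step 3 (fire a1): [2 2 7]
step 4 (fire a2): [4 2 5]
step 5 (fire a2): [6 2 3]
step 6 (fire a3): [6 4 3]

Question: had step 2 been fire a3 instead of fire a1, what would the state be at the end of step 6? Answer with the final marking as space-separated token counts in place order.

(re-executing from step 2 with the substitution; state before step 2: [2 2 1])
step 2 (fire a3): [2 2 1]
step 3 (fire a1): [2 2 4]
step 4 (fire a2): [4 2 2]
step 5 (fire a2): [6 2 0]
step 6 (fire a3): [6 2 0]

6 2 0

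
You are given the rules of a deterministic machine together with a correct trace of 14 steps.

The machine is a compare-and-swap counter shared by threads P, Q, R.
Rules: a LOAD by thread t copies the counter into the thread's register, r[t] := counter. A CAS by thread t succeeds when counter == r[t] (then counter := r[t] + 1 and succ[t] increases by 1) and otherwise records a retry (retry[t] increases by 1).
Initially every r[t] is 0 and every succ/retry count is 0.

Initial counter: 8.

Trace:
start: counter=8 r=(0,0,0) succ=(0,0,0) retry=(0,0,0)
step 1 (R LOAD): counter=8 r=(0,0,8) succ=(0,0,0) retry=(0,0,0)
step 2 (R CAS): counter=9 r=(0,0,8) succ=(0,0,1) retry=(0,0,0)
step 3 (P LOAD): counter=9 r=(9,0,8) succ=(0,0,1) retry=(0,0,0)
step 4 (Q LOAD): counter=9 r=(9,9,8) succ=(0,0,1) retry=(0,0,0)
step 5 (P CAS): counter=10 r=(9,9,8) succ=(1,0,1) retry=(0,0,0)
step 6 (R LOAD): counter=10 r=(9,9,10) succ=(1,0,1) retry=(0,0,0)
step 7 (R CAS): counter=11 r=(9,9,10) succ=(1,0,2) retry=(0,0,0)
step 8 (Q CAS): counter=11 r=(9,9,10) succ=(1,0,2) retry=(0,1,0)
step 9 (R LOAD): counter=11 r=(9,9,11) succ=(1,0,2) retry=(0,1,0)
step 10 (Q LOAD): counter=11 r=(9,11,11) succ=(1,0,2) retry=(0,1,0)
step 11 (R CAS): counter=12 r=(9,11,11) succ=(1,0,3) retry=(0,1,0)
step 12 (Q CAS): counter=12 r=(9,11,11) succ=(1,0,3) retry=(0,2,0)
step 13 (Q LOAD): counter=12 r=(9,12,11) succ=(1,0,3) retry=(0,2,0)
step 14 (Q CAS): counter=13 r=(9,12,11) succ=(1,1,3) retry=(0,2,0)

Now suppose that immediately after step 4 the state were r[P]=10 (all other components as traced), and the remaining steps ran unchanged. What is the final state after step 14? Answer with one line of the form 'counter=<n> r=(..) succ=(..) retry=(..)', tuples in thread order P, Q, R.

counter=12 r=(10,11,10) succ=(0,1,3) retry=(1,2,0)

state after step 4 := counter=9 r=(10,9,8) succ=(0,0,1) retry=(0,0,0)
step 5 (P CAS): counter=9 r=(10,9,8) succ=(0,0,1) retry=(1,0,0)
step 6 (R LOAD): counter=9 r=(10,9,9) succ=(0,0,1) retry=(1,0,0)
step 7 (R CAS): counter=10 r=(10,9,9) succ=(0,0,2) retry=(1,0,0)
step 8 (Q CAS): counter=10 r=(10,9,9) succ=(0,0,2) retry=(1,1,0)
step 9 (R LOAD): counter=10 r=(10,9,10) succ=(0,0,2) retry=(1,1,0)
step 10 (Q LOAD): counter=10 r=(10,10,10) succ=(0,0,2) retry=(1,1,0)
step 11 (R CAS): counter=11 r=(10,10,10) succ=(0,0,3) retry=(1,1,0)
step 12 (Q CAS): counter=11 r=(10,10,10) succ=(0,0,3) retry=(1,2,0)
step 13 (Q LOAD): counter=11 r=(10,11,10) succ=(0,0,3) retry=(1,2,0)
step 14 (Q CAS): counter=12 r=(10,11,10) succ=(0,1,3) retry=(1,2,0)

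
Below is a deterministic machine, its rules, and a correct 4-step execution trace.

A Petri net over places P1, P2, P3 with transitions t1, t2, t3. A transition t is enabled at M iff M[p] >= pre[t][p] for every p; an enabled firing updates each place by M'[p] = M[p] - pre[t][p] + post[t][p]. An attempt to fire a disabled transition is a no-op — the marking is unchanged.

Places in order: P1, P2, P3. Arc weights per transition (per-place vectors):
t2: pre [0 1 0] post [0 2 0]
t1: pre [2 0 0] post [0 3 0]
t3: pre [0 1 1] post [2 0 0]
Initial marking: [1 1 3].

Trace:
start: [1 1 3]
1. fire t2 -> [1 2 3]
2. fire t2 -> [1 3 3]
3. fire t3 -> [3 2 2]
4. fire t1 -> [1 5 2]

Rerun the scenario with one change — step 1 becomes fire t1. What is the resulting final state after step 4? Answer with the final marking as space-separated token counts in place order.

1 4 2

(re-executing from step 1 with the substitution; state before step 1: [1 1 3])
1. fire t1 -> [1 1 3]
2. fire t2 -> [1 2 3]
3. fire t3 -> [3 1 2]
4. fire t1 -> [1 4 2]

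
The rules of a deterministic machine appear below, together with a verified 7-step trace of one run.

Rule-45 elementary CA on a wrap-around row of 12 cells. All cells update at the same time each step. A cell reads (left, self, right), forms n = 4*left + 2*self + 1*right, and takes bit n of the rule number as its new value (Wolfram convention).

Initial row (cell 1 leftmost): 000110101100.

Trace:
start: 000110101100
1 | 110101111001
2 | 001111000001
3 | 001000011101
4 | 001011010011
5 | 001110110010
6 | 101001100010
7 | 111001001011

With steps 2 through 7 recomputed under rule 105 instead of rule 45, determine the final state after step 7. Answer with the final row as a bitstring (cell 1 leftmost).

001100110011

(re-executing steps 2..7 under rule 105; state before step 2: 110101111001)
2 | 011011001001
3 | 111111000000
4 | 100001011110
5 | 001100110011
6 | 001100110011
7 | 001100110011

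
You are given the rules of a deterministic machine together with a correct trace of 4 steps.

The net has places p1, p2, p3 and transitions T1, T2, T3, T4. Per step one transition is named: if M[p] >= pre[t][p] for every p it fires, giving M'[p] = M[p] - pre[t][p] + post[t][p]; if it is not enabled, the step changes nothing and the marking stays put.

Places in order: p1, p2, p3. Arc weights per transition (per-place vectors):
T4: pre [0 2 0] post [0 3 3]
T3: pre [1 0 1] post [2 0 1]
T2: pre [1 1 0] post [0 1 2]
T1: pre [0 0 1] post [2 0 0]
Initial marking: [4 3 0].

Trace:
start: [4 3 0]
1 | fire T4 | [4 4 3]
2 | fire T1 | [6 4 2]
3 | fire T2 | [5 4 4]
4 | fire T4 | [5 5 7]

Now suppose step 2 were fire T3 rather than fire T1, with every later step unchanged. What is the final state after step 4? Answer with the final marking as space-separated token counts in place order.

4 5 8

(re-executing from step 2 with the substitution; state before step 2: [4 4 3])
2 | fire T3 | [5 4 3]
3 | fire T2 | [4 4 5]
4 | fire T4 | [4 5 8]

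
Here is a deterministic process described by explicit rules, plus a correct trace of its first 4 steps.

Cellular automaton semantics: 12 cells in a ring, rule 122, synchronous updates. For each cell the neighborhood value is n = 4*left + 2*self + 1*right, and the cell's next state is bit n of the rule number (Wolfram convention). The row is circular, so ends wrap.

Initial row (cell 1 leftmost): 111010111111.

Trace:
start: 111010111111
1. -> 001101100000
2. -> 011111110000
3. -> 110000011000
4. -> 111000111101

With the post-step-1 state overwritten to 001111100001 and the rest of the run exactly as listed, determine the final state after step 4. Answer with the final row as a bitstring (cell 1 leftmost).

state after step 1 := 001111100001
2. -> 111000110010
3. -> 101101111101
4. -> 111111000111

111111000111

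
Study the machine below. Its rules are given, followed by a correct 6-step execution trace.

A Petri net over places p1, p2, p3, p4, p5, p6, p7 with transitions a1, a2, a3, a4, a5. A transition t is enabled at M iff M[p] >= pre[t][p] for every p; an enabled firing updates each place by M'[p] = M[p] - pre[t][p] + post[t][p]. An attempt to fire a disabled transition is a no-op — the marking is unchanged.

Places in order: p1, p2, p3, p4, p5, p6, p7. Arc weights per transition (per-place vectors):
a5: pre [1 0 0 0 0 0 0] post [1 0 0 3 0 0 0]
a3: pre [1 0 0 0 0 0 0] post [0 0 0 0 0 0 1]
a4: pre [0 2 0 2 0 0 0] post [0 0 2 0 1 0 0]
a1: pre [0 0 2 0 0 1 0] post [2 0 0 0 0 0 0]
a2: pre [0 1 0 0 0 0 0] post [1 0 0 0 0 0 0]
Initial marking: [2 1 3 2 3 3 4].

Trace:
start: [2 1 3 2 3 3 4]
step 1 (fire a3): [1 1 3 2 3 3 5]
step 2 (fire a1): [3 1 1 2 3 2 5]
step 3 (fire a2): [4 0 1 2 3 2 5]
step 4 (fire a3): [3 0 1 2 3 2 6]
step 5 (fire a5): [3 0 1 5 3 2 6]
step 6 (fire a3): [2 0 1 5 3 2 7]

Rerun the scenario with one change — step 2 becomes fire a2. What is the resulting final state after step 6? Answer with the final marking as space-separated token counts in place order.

(re-executing from step 2 with the substitution; state before step 2: [1 1 3 2 3 3 5])
step 2 (fire a2): [2 0 3 2 3 3 5]
step 3 (fire a2): [2 0 3 2 3 3 5]
step 4 (fire a3): [1 0 3 2 3 3 6]
step 5 (fire a5): [1 0 3 5 3 3 6]
step 6 (fire a3): [0 0 3 5 3 3 7]

0 0 3 5 3 3 7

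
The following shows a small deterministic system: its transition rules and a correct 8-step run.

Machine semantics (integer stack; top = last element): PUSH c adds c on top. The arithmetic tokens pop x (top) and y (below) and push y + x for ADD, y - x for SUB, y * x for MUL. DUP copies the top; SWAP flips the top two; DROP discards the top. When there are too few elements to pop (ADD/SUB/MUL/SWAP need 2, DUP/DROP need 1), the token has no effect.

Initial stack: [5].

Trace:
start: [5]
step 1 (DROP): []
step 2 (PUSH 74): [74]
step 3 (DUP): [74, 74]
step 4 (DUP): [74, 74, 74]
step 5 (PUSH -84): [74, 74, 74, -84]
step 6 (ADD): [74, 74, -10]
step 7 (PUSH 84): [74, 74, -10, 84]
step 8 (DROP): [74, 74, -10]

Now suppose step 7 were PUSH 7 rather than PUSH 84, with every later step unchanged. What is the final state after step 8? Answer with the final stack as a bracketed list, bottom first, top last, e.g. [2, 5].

(re-executing from step 7 with the substitution; state before step 7: [74, 74, -10])
step 7 (PUSH 7): [74, 74, -10, 7]
step 8 (DROP): [74, 74, -10]

[74, 74, -10]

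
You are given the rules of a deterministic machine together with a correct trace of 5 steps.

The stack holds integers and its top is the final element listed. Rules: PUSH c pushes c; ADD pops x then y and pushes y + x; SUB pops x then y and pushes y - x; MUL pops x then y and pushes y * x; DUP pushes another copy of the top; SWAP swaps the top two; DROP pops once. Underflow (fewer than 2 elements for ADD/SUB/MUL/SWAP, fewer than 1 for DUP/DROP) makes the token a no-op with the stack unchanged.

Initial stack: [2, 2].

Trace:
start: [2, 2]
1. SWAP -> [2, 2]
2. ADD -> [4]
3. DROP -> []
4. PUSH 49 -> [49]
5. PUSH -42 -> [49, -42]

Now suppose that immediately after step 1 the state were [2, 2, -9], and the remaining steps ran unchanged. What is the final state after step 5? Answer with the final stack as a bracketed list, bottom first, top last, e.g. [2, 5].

state after step 1 := [2, 2, -9]
2. ADD -> [2, -7]
3. DROP -> [2]
4. PUSH 49 -> [2, 49]
5. PUSH -42 -> [2, 49, -42]

[2, 49, -42]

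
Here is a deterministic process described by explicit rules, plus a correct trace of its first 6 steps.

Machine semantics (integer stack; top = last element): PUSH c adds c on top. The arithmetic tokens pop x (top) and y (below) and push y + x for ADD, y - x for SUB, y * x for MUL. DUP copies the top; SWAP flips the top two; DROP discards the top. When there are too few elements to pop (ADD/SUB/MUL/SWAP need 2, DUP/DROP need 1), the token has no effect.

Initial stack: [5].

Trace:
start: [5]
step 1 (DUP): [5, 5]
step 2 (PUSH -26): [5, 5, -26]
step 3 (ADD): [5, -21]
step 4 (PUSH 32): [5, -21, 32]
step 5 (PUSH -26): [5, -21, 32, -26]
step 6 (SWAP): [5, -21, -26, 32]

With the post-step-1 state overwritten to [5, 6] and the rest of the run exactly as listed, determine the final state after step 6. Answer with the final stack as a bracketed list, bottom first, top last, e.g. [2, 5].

[5, -20, -26, 32]

state after step 1 := [5, 6]
step 2 (PUSH -26): [5, 6, -26]
step 3 (ADD): [5, -20]
step 4 (PUSH 32): [5, -20, 32]
step 5 (PUSH -26): [5, -20, 32, -26]
step 6 (SWAP): [5, -20, -26, 32]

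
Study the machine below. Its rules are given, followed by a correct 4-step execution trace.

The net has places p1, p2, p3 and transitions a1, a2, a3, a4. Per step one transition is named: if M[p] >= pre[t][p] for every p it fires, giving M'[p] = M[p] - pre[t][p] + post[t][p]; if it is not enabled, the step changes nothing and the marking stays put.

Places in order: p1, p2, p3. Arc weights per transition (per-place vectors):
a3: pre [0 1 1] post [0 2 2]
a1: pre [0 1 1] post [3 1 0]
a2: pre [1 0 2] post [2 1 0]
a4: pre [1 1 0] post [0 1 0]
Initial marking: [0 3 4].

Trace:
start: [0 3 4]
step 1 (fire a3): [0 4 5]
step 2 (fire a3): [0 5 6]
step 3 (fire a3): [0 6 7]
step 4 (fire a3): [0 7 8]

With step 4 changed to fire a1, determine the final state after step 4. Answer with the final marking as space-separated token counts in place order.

(re-executing from step 4 with the substitution; state before step 4: [0 6 7])
step 4 (fire a1): [3 6 6]

3 6 6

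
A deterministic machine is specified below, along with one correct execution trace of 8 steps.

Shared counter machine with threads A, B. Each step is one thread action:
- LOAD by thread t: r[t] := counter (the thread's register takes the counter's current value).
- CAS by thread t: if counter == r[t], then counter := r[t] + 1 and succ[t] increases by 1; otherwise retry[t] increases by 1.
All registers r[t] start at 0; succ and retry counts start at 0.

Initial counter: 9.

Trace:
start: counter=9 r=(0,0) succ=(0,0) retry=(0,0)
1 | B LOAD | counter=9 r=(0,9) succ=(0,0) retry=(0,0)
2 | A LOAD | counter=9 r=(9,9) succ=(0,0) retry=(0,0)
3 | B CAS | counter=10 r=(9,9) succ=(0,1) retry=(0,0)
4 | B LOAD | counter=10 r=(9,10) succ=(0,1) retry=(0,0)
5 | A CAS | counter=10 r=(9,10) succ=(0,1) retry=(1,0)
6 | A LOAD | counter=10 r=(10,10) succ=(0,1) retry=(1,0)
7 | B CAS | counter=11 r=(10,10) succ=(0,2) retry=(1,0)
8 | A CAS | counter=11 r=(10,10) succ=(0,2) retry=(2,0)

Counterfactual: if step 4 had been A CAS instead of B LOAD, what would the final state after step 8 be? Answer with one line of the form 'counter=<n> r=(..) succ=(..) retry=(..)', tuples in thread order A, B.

(re-executing from step 4 with the substitution; state before step 4: counter=10 r=(9,9) succ=(0,1) retry=(0,0))
4 | A CAS | counter=10 r=(9,9) succ=(0,1) retry=(1,0)
5 | A CAS | counter=10 r=(9,9) succ=(0,1) retry=(2,0)
6 | A LOAD | counter=10 r=(10,9) succ=(0,1) retry=(2,0)
7 | B CAS | counter=10 r=(10,9) succ=(0,1) retry=(2,1)
8 | A CAS | counter=11 r=(10,9) succ=(1,1) retry=(2,1)

counter=11 r=(10,9) succ=(1,1) retry=(2,1)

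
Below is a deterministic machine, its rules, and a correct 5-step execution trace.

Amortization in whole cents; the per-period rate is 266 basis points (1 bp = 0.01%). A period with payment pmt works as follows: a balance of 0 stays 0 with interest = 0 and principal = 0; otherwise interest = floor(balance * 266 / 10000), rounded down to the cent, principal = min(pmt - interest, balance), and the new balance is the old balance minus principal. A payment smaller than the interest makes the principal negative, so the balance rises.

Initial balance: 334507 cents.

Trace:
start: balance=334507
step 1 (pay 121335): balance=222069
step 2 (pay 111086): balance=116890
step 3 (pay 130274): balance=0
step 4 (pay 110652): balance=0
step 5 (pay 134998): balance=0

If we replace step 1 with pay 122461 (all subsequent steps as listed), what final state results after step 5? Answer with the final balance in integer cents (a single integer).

0

(re-executing from step 1 with the substitution; state before step 1: balance=334507)
step 1 (pay 122461): balance=220943
step 2 (pay 111086): balance=115734
step 3 (pay 130274): balance=0
step 4 (pay 110652): balance=0
step 5 (pay 134998): balance=0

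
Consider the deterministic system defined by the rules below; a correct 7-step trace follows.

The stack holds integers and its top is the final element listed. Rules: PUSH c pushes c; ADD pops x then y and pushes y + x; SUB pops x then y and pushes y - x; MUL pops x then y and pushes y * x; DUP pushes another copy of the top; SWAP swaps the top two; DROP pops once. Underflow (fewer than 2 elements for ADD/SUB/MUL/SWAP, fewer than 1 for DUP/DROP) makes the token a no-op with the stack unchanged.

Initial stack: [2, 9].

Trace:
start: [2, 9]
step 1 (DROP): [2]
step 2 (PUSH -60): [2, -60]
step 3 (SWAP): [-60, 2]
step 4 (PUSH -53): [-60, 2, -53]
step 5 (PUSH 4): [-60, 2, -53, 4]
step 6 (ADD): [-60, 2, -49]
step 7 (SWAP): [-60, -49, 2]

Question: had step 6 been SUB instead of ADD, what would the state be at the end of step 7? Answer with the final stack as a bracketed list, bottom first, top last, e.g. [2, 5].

(re-executing from step 6 with the substitution; state before step 6: [-60, 2, -53, 4])
step 6 (SUB): [-60, 2, -57]
step 7 (SWAP): [-60, -57, 2]

[-60, -57, 2]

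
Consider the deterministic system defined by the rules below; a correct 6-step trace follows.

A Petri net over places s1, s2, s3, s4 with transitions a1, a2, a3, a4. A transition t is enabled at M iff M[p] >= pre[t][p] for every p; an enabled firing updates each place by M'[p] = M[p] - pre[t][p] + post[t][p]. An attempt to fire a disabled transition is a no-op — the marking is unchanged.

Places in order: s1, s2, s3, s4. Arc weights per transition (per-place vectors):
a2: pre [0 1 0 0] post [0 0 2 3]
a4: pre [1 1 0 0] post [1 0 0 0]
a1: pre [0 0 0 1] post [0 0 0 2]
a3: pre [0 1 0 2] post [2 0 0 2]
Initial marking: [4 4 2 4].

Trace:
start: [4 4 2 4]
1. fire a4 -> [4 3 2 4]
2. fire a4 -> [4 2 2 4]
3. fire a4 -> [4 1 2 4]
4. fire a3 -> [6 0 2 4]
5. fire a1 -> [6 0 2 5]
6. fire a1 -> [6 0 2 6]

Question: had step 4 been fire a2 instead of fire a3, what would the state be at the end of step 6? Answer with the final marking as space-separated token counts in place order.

(re-executing from step 4 with the substitution; state before step 4: [4 1 2 4])
4. fire a2 -> [4 0 4 7]
5. fire a1 -> [4 0 4 8]
6. fire a1 -> [4 0 4 9]

4 0 4 9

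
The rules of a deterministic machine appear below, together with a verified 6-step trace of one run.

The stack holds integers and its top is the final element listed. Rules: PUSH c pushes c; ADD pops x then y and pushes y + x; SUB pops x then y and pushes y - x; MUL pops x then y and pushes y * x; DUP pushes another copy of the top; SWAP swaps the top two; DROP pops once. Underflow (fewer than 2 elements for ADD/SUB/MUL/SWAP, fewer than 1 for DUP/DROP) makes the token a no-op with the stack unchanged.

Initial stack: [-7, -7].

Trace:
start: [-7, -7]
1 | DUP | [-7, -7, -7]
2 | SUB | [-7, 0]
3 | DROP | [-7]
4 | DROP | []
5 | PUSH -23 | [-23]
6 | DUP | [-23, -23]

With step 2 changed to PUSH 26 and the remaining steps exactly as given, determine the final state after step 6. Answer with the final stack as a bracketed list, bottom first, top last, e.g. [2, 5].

[-7, -7, -23, -23]

(re-executing from step 2 with the substitution; state before step 2: [-7, -7, -7])
2 | PUSH 26 | [-7, -7, -7, 26]
3 | DROP | [-7, -7, -7]
4 | DROP | [-7, -7]
5 | PUSH -23 | [-7, -7, -23]
6 | DUP | [-7, -7, -23, -23]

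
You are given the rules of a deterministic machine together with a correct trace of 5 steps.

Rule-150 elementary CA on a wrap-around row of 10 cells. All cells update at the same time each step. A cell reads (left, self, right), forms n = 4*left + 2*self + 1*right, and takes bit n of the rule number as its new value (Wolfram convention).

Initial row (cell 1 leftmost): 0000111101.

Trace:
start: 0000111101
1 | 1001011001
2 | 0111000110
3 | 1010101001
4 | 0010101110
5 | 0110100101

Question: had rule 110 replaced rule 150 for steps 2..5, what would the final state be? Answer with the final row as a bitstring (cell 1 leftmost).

1110111110

(re-executing steps 2..5 under rule 110; state before step 2: 1001011001)
2 | 1011111011
3 | 1110001110
4 | 1010011011
5 | 1110111110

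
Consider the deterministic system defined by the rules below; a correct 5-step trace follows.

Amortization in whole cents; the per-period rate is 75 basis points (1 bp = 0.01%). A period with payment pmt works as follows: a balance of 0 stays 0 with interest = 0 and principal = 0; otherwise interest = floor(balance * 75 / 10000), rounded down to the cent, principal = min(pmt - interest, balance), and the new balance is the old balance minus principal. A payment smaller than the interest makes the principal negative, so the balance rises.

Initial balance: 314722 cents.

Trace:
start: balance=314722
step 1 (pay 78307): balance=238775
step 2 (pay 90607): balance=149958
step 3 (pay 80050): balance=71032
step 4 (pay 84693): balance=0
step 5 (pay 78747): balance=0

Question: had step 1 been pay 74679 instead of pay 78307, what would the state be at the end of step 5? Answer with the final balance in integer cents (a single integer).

0

(re-executing from step 1 with the substitution; state before step 1: balance=314722)
step 1 (pay 74679): balance=242403
step 2 (pay 90607): balance=153614
step 3 (pay 80050): balance=74716
step 4 (pay 84693): balance=0
step 5 (pay 78747): balance=0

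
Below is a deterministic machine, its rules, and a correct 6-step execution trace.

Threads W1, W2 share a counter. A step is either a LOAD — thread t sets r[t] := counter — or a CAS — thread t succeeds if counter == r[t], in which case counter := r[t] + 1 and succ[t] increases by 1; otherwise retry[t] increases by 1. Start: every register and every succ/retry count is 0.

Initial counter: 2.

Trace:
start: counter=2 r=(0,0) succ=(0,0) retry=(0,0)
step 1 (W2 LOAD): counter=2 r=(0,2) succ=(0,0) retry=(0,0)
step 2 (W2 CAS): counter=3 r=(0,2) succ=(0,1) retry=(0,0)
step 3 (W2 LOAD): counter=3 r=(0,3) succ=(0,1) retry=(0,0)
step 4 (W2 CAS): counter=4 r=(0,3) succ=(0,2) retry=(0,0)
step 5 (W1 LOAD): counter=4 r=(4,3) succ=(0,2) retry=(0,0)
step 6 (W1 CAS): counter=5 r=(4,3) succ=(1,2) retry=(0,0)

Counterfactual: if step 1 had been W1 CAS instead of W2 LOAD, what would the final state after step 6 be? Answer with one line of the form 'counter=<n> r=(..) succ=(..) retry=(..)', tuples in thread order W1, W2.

counter=4 r=(3,2) succ=(1,1) retry=(1,1)

(re-executing from step 1 with the substitution; state before step 1: counter=2 r=(0,0) succ=(0,0) retry=(0,0))
step 1 (W1 CAS): counter=2 r=(0,0) succ=(0,0) retry=(1,0)
step 2 (W2 CAS): counter=2 r=(0,0) succ=(0,0) retry=(1,1)
step 3 (W2 LOAD): counter=2 r=(0,2) succ=(0,0) retry=(1,1)
step 4 (W2 CAS): counter=3 r=(0,2) succ=(0,1) retry=(1,1)
step 5 (W1 LOAD): counter=3 r=(3,2) succ=(0,1) retry=(1,1)
step 6 (W1 CAS): counter=4 r=(3,2) succ=(1,1) retry=(1,1)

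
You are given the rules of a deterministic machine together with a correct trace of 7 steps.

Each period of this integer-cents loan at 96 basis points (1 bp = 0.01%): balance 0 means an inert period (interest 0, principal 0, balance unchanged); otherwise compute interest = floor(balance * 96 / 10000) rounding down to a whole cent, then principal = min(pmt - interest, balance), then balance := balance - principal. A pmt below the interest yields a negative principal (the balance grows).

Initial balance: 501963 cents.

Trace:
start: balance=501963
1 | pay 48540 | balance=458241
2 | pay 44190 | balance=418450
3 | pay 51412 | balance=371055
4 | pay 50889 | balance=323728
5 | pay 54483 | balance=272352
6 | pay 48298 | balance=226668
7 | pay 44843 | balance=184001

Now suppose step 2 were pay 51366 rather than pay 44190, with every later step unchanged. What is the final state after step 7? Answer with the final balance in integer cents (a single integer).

(re-executing from step 2 with the substitution; state before step 2: balance=458241)
2 | pay 51366 | balance=411274
3 | pay 51412 | balance=363810
4 | pay 50889 | balance=316413
5 | pay 54483 | balance=264967
6 | pay 48298 | balance=219212
7 | pay 44843 | balance=176473

176473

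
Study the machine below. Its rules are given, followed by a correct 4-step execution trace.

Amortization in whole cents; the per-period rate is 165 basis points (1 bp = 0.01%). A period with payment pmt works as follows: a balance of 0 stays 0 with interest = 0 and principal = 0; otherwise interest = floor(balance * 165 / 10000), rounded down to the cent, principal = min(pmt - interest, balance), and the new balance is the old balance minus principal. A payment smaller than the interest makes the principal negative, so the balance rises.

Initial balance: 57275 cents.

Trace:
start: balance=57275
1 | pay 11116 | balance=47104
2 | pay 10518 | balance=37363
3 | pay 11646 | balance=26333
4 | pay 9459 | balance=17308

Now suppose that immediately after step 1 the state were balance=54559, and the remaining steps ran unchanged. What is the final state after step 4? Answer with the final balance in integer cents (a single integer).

25138

state after step 1 := balance=54559
2 | pay 10518 | balance=44941
3 | pay 11646 | balance=34036
4 | pay 9459 | balance=25138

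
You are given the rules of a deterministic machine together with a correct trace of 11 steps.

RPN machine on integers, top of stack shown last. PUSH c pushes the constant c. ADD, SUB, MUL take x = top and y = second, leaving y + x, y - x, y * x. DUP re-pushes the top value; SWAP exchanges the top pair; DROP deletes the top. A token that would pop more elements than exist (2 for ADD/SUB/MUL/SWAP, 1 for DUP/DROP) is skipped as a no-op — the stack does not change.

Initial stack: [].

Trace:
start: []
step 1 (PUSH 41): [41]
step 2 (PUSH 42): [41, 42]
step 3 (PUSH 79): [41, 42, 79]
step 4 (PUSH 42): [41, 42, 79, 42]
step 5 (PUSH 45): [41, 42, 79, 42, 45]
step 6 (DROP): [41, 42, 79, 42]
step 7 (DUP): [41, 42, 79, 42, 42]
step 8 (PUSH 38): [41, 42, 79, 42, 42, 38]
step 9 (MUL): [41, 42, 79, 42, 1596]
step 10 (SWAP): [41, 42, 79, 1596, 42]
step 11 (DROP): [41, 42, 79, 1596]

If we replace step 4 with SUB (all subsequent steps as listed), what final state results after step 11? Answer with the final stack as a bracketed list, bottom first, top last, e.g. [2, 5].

[41, -1406]

(re-executing from step 4 with the substitution; state before step 4: [41, 42, 79])
step 4 (SUB): [41, -37]
step 5 (PUSH 45): [41, -37, 45]
step 6 (DROP): [41, -37]
step 7 (DUP): [41, -37, -37]
step 8 (PUSH 38): [41, -37, -37, 38]
step 9 (MUL): [41, -37, -1406]
step 10 (SWAP): [41, -1406, -37]
step 11 (DROP): [41, -1406]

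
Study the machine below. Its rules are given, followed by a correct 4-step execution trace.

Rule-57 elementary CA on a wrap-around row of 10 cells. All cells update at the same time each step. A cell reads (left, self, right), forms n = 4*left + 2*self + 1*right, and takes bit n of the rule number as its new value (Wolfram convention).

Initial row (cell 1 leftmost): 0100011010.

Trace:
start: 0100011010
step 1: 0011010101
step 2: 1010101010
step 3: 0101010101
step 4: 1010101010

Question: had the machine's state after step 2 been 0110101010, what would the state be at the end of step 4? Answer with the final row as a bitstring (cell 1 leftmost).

1010101010

state after step 2 := 0110101010
step 3: 0101010101
step 4: 1010101010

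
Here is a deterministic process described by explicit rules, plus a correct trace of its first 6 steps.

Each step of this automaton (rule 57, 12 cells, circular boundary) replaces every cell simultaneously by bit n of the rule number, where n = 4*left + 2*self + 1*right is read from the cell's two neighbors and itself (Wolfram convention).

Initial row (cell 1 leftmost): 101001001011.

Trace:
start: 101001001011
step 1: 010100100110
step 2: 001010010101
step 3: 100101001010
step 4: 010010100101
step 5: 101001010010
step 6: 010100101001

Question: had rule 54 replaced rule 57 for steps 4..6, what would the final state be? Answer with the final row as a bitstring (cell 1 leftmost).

(re-executing steps 4..6 under rule 54; state before step 4: 100101001010)
step 4: 111111111111
step 5: 000000000000
step 6: 000000000000

000000000000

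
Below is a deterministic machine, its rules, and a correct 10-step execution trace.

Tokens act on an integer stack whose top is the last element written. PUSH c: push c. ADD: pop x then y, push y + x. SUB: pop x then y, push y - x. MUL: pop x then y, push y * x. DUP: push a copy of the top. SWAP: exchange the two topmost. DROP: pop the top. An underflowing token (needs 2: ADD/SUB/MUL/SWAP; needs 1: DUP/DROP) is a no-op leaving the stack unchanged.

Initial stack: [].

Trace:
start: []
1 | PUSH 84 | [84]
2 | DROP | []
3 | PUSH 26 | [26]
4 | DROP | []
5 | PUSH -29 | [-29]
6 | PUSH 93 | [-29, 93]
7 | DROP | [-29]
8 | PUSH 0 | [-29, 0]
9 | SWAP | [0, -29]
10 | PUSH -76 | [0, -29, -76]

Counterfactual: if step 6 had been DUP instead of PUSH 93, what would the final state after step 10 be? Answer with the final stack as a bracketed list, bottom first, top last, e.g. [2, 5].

[0, -29, -76]

(re-executing from step 6 with the substitution; state before step 6: [-29])
6 | DUP | [-29, -29]
7 | DROP | [-29]
8 | PUSH 0 | [-29, 0]
9 | SWAP | [0, -29]
10 | PUSH -76 | [0, -29, -76]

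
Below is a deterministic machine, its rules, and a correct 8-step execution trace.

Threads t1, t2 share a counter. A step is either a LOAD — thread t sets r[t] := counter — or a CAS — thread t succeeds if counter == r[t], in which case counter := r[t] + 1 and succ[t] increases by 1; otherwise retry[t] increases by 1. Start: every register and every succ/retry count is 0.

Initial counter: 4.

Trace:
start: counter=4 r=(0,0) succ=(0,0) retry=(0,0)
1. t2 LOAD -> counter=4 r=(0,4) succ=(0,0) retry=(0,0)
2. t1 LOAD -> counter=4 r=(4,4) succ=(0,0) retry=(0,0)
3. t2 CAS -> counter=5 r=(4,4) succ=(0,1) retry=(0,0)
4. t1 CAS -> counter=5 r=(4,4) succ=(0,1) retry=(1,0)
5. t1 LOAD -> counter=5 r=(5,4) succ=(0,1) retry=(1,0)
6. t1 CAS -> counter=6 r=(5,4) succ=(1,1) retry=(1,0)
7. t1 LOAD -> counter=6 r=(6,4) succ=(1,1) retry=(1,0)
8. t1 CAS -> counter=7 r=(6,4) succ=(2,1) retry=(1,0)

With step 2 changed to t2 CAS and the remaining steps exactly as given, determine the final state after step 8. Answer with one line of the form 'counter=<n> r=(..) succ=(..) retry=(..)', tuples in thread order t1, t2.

(re-executing from step 2 with the substitution; state before step 2: counter=4 r=(0,4) succ=(0,0) retry=(0,0))
2. t2 CAS -> counter=5 r=(0,4) succ=(0,1) retry=(0,0)
3. t2 CAS -> counter=5 r=(0,4) succ=(0,1) retry=(0,1)
4. t1 CAS -> counter=5 r=(0,4) succ=(0,1) retry=(1,1)
5. t1 LOAD -> counter=5 r=(5,4) succ=(0,1) retry=(1,1)
6. t1 CAS -> counter=6 r=(5,4) succ=(1,1) retry=(1,1)
7. t1 LOAD -> counter=6 r=(6,4) succ=(1,1) retry=(1,1)
8. t1 CAS -> counter=7 r=(6,4) succ=(2,1) retry=(1,1)

counter=7 r=(6,4) succ=(2,1) retry=(1,1)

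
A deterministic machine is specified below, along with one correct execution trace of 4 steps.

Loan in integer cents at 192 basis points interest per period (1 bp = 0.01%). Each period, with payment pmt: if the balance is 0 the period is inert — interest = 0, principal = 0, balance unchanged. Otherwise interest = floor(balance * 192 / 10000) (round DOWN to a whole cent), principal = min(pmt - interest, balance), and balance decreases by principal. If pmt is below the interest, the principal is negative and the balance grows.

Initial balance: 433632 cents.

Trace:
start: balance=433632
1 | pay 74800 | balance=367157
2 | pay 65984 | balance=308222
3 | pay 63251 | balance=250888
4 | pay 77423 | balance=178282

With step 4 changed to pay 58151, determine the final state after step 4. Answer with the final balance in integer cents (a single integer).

(re-executing from step 4 with the substitution; state before step 4: balance=250888)
4 | pay 58151 | balance=197554

197554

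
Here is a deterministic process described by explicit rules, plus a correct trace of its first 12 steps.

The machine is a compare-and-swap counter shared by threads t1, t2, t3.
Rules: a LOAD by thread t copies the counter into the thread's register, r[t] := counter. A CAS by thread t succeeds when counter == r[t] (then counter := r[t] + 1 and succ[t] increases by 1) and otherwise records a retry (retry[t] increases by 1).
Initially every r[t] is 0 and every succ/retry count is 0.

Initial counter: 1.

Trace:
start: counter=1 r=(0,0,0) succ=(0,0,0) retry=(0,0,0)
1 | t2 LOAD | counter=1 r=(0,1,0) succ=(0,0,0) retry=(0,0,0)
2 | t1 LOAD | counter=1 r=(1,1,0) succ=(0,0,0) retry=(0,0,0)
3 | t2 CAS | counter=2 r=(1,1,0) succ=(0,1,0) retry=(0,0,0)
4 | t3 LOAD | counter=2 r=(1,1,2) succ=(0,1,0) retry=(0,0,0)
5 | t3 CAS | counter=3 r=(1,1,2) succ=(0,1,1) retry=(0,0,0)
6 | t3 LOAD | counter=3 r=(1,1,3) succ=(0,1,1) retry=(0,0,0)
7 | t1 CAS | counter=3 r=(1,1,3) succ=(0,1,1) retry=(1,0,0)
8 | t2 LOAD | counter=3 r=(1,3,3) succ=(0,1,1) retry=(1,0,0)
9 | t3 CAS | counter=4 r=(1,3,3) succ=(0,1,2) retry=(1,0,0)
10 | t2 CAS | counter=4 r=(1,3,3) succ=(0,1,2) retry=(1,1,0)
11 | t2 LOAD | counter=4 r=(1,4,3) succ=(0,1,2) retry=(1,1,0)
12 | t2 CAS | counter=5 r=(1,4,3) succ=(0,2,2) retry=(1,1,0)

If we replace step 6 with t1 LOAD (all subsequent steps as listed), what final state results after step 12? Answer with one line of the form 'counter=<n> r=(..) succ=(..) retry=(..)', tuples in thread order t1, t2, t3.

counter=6 r=(3,5,2) succ=(1,3,1) retry=(0,0,1)

(re-executing from step 6 with the substitution; state before step 6: counter=3 r=(1,1,2) succ=(0,1,1) retry=(0,0,0))
6 | t1 LOAD | counter=3 r=(3,1,2) succ=(0,1,1) retry=(0,0,0)
7 | t1 CAS | counter=4 r=(3,1,2) succ=(1,1,1) retry=(0,0,0)
8 | t2 LOAD | counter=4 r=(3,4,2) succ=(1,1,1) retry=(0,0,0)
9 | t3 CAS | counter=4 r=(3,4,2) succ=(1,1,1) retry=(0,0,1)
10 | t2 CAS | counter=5 r=(3,4,2) succ=(1,2,1) retry=(0,0,1)
11 | t2 LOAD | counter=5 r=(3,5,2) succ=(1,2,1) retry=(0,0,1)
12 | t2 CAS | counter=6 r=(3,5,2) succ=(1,3,1) retry=(0,0,1)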